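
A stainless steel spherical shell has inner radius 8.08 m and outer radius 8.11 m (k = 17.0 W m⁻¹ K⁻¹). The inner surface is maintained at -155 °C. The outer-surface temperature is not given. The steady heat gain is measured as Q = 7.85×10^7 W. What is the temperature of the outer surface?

Series resistances:
  R_stainless steel = (1/8.08 − 1/8.11)/(4πk) = 4.578×10^-4/(4π·17.0) = 2.143×10^-6 K/W
ΣR = 2.143×10^-6 K/W
ΔT = Q·ΣR = 7.85×10^7 × 2.143×10^-6 = 168.2 K
Heat flows inward, so T_out = T_in + ΔT = -155 + 168.2 = 13.2 °C

T_out = 13.2 °C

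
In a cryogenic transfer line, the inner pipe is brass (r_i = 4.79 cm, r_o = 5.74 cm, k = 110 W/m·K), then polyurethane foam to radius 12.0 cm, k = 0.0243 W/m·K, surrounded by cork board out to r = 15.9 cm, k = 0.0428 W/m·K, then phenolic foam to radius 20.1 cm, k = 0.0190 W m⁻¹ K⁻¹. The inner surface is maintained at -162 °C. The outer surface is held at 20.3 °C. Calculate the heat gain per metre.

Series thermal resistances, inner to outer:
  R'_brass = ln(0.0574/0.0479)/(2πk) = 0.1809/(2π·110) = 2.618×10^-4 m·K/W
  R'_polyurethane foam = ln(0.120/0.0574)/(2πk) = 0.7374/(2π·0.0243) = 4.830 m·K/W
  R'_cork board = ln(0.159/0.120)/(2πk) = 0.2814/(2π·0.0428) = 1.046 m·K/W
  R'_phenolic foam = ln(0.201/0.159)/(2πk) = 0.2344/(2π·0.0190) = 1.963 m·K/W
ΣR = 2.618×10^-4 + 4.830 + 1.046 + 1.963 = 7.839 m·K/W
Q' = ΔT/ΣR = (-162 °C − 20.3 °C)/7.839 = -23.3 W/m
(Negative Q' ⇒ heat flows inward; heat gain = 23.3 W/m.)

Q' = 23.3 W/m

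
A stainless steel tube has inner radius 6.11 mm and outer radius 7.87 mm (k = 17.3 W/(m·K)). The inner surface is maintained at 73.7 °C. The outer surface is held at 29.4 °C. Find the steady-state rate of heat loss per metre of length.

Q' = 2πk·ΔT/ln(r₂/r₁) = 2π × 17.3 × 44.3 / ln(0.00787/0.00611) = 19000 W/m

Q' = 19000 W/m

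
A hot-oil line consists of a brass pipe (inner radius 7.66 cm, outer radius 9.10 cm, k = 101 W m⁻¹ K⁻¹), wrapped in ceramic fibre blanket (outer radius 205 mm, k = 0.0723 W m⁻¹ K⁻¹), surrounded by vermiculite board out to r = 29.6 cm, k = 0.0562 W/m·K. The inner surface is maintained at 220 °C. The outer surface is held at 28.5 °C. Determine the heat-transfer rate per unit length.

Q' = 67.7 W/m

Treat each layer as a resistance in series:
  R'_brass = ln(0.0910/0.0766)/(2πk) = 0.1723/(2π·101) = 2.714×10^-4 m·K/W
  R'_ceramic fibre blanket = ln(0.205/0.0910)/(2πk) = 0.8122/(2π·0.0723) = 1.788 m·K/W
  R'_vermiculite board = ln(0.296/0.205)/(2πk) = 0.3673/(2π·0.0562) = 1.040 m·K/W
ΣR = 2.714×10^-4 + 1.788 + 1.040 = 2.828 m·K/W
Q' = ΔT/ΣR = (220 °C − 28.5 °C)/2.828 = 67.7 W/m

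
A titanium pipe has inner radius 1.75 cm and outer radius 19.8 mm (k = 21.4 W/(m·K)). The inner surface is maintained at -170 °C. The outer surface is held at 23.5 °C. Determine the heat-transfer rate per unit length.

Q' = 211 kW/m

Q' = 2πk·ΔT/ln(r₂/r₁) = 2π × 21.4 × 193.5 / ln(0.0198/0.0175) = 2.11×10^5 W/m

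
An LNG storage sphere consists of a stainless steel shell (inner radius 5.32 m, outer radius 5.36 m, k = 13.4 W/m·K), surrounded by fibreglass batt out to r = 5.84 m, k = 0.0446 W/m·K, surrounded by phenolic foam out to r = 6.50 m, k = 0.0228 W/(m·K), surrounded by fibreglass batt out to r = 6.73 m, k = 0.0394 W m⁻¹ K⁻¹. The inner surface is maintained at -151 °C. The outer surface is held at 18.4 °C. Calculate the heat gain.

Q = 1720 W

Treat each layer as a resistance in series:
  R_stainless steel = (1/5.32 − 1/5.36)/(4πk) = 0.001403/(4π·13.4) = 8.330×10^-6 K/W
  R_fibreglass batt = (1/5.36 − 1/5.84)/(4πk) = 0.01533/(4π·0.0446) = 0.02736 K/W
  R_phenolic foam = (1/5.84 − 1/6.50)/(4πk) = 0.01739/(4π·0.0228) = 0.06068 K/W
  R_fibreglass batt = (1/6.50 − 1/6.73)/(4πk) = 0.005258/(4π·0.0394) = 0.01062 K/W
ΣR = 8.330×10^-6 + 0.02736 + 0.06068 + 0.01062 = 0.09867 K/W
Q = ΔT/ΣR = (-151 °C − 18.4 °C)/0.09867 = -1720 W
(Negative Q ⇒ heat flows inward; heat gain = 1720 W.)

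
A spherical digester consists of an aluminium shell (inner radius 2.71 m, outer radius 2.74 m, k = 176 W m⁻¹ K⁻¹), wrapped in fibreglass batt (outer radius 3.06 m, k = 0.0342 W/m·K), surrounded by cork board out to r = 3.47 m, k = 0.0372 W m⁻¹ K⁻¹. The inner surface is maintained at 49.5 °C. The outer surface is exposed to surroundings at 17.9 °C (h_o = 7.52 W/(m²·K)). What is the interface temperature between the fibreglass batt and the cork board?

T = 33.2 °C

Resistance network (inner→outer):
  R_aluminium = (1/2.71 − 1/2.74)/(4πk) = 0.004040/(4π·176) = 1.827×10^-6 K/W
  R_fibreglass batt = (1/2.74 − 1/3.06)/(4πk) = 0.03817/(4π·0.0342) = 0.08881 K/W
  R_cork board = (1/3.06 − 1/3.47)/(4πk) = 0.03861/(4π·0.0372) = 0.08260 K/W
  R_conv,out = 1/(4πr²h) = 1/(4π·3.47²·7.52) = 8.788×10^-4 K/W
ΣR = 1.827×10^-6 + 0.08881 + 0.08260 + 8.788×10^-4 = 0.1723 K/W
Q = ΔT/ΣR = (49.5 °C − 17.9 °C)/0.1723 = 183.4 W
From the inner boundary to the fibreglass batt/cork board interface, ΣR_partial = 0.08881 K/W.
T_interface = T_in − Q·ΣR_partial = 49.5 °C − (183.4)(0.08881) = 33.2 °C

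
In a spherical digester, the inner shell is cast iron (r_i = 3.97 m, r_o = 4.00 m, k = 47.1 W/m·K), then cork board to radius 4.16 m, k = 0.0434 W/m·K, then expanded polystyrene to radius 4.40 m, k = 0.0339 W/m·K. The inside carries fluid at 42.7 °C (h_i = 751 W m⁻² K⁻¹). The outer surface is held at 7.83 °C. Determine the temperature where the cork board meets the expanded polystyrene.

T = 30.0 °C

Treat each layer as a resistance in series:
  R_conv,in = 1/(4πr²h) = 1/(4π·3.97²·751) = 6.723×10^-6 K/W
  R_cast iron = (1/3.97 − 1/4.00)/(4πk) = 0.001889/(4π·47.1) = 3.192×10^-6 K/W
  R_cork board = (1/4.00 − 1/4.16)/(4πk) = 0.009615/(4π·0.0434) = 0.01763 K/W
  R_expanded polystyrene = (1/4.16 − 1/4.40)/(4πk) = 0.01311/(4π·0.0339) = 0.03078 K/W
ΣR = 6.723×10^-6 + 3.192×10^-6 + 0.01763 + 0.03078 = 0.04842 K/W
Q = ΔT/ΣR = (42.7 °C − 7.83 °C)/0.04842 = 720.2 W
From the inner boundary to the cork board/expanded polystyrene interface, ΣR_partial = 0.01764 K/W.
T_interface = T_in − Q·ΣR_partial = 42.7 °C − (720.2)(0.01764) = 30.0 °C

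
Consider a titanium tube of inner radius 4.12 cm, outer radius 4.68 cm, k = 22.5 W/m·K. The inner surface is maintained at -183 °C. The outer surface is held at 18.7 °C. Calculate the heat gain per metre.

Q' = 2πk·ΔT/ln(r₂/r₁) = 2π × 22.5 × 201.7 / ln(0.0468/0.0412) = 2.24×10^5 W/m

Q' = 2.24×10^5 W/m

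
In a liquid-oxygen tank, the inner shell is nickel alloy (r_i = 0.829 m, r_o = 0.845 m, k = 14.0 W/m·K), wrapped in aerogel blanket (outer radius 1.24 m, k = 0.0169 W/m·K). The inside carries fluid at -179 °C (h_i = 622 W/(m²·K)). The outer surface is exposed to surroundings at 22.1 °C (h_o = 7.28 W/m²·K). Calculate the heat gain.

Series thermal resistances, inner to outer:
  R_conv,in = 1/(4πr²h) = 1/(4π·0.829²·622) = 1.862×10^-4 K/W
  R_nickel alloy = (1/0.829 − 1/0.845)/(4πk) = 0.02284/(4π·14.0) = 1.298×10^-4 K/W
  R_aerogel blanket = (1/0.845 − 1/1.24)/(4πk) = 0.3770/(4π·0.0169) = 1.775 K/W
  R_conv,out = 1/(4πr²h) = 1/(4π·1.24²·7.28) = 0.007109 K/W
ΣR = 1.862×10^-4 + 1.298×10^-4 + 1.775 + 0.007109 = 1.782 K/W
Q = ΔT/ΣR = (-179 °C − 22.1 °C)/1.782 = -113 W
(Negative Q ⇒ heat flows inward; heat gain = 113 W.)

Q = 113 W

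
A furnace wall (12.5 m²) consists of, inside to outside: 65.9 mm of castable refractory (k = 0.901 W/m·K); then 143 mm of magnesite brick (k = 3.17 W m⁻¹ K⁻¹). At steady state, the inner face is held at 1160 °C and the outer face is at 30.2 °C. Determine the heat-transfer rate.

Q = 1.19×10^5 W

Series thermal resistances, inner to outer:
  R_castable refractory = L/(kA) = 0.0659/(0.901·12.5) = 0.005851 K/W
  R_magnesite brick = L/(kA) = 0.143/(3.17·12.5) = 0.003609 K/W
ΣR = 0.005851 + 0.003609 = 0.009460 K/W
Q = ΔT/ΣR = (1160 °C − 30.2 °C)/0.009460 = 1.19×10^5 W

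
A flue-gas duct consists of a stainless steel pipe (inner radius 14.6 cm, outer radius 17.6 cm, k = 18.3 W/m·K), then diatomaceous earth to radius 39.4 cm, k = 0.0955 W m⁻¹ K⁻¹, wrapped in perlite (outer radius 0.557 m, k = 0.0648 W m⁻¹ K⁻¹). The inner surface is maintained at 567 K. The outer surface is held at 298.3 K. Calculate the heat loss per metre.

Treat each layer as a resistance in series:
  R'_stainless steel = ln(0.176/0.146)/(2πk) = 0.1869/(2π·18.3) = 0.001625 m·K/W
  R'_diatomaceous earth = ln(0.394/0.176)/(2πk) = 0.8059/(2π·0.0955) = 1.343 m·K/W
  R'_perlite = ln(0.557/0.394)/(2πk) = 0.3462/(2π·0.0648) = 0.8503 m·K/W
ΣR = 0.001625 + 1.343 + 0.8503 = 2.195 m·K/W
Q' = ΔT/ΣR = (567 K − 298.3 K)/2.195 = 122 W/m

Q' = 122 W/m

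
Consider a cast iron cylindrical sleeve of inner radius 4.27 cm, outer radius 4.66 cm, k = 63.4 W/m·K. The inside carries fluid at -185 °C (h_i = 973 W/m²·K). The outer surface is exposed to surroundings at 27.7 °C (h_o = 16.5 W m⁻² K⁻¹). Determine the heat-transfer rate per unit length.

Q' = 1010 W/m

Resistance network (inner→outer):
  R'_conv,in = 1/(2πr h) = 1/(2π·0.0427·973) = 0.003831 m·K/W
  R'_cast iron = ln(0.0466/0.0427)/(2πk) = 0.08740/(2π·63.4) = 2.194×10^-4 m·K/W
  R'_conv,out = 1/(2πr h) = 1/(2π·0.0466·16.5) = 0.2070 m·K/W
ΣR = 0.003831 + 2.194×10^-4 + 0.2070 = 0.2111 m·K/W
Q' = ΔT/ΣR = (-185 °C − 27.7 °C)/0.2111 = -1010 W/m
(Negative Q' ⇒ heat flows inward; heat gain = 1010 W/m.)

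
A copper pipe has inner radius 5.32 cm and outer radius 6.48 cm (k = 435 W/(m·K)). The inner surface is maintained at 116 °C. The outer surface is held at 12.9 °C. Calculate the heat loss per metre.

Q' = 2πk·ΔT/ln(r₂/r₁) = 2π × 435 × 103.1 / ln(0.0648/0.0532) = 1.43×10^6 W/m

Q' = 1.43×10^6 W/m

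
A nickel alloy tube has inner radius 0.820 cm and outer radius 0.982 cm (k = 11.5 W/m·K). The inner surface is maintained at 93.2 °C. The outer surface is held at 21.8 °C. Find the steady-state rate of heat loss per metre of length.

Q' = 2πk·ΔT/ln(r₂/r₁) = 2π × 11.5 × 71.4 / ln(0.00982/0.00820) = 28600 W/m

Q' = 28600 W/m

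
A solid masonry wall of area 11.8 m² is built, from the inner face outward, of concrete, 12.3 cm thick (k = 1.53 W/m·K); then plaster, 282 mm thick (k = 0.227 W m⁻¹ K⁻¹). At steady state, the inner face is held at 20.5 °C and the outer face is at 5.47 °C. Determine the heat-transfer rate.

Treat each layer as a resistance in series:
  R_concrete = L/(kA) = 0.123/(1.53·11.8) = 0.006813 K/W
  R_plaster = L/(kA) = 0.282/(0.227·11.8) = 0.1053 K/W
ΣR = 0.006813 + 0.1053 = 0.1121 K/W
Q = ΔT/ΣR = (20.5 °C − 5.47 °C)/0.1121 = 134 W

Q = 134 W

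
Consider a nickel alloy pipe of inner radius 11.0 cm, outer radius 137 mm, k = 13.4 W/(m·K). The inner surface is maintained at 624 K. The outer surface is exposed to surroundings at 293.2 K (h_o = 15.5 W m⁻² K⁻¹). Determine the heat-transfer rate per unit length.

Q' = 4270 W/m

Series thermal resistances, inner to outer:
  R'_nickel alloy = ln(0.137/0.110)/(2πk) = 0.2195/(2π·13.4) = 0.002607 m·K/W
  R'_conv,out = 1/(2πr h) = 1/(2π·0.137·15.5) = 0.07495 m·K/W
ΣR = 0.002607 + 0.07495 = 0.07756 m·K/W
Q' = ΔT/ΣR = (624 K − 293.2 K)/0.07756 = 4270 W/m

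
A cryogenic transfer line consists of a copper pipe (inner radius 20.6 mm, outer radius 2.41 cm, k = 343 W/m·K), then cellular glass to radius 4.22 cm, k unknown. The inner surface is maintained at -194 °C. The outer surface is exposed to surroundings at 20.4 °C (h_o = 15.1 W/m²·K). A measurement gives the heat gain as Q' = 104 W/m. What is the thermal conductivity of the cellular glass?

k = 0.0492 W/m·K

ΣR = ΔT/Q' = |-194 − 20.4|/104 = 2.062 m·K/W
Known resistances:
  R'_copper = ln(0.0241/0.0206)/(2πk) = 0.1569/(2π·343) = 7.281×10^-5 m·K/W
  R'_conv,out = 1/(2πr h) = 1/(2π·0.0422·15.1) = 0.2498 m·K/W
R_cellular glass = ΣR − ΣR_known = 2.062 − 0.2499 = 1.812 m·K/W
ln(r₂/r₁)/(2πk) = 1.812 ⇒ k = 0.5602/(2π·1.812) = 0.0492 W/m·K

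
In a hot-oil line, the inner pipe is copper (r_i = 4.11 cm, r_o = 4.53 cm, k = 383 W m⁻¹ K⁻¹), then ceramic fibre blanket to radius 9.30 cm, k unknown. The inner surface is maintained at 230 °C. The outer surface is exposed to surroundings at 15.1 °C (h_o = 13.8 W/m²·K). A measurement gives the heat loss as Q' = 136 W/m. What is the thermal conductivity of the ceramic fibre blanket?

k = 0.0786 W/m·K

ΣR = ΔT/Q' = |230 − 15.1|/136 = 1.580 m·K/W
Known resistances:
  R'_copper = ln(0.0453/0.0411)/(2πk) = 0.09730/(2π·383) = 4.043×10^-5 m·K/W
  R'_conv,out = 1/(2πr h) = 1/(2π·0.0930·13.8) = 0.1240 m·K/W
R_ceramic fibre blanket = ΣR − ΣR_known = 1.580 − 0.1240 = 1.456 m·K/W
ln(r₂/r₁)/(2πk) = 1.456 ⇒ k = 0.7193/(2π·1.456) = 0.0786 W/m·K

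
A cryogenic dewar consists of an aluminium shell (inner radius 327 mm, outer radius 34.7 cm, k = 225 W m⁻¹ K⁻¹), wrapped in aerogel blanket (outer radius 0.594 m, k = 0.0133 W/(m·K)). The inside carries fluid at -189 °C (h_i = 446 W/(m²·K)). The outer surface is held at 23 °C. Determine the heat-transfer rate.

Series thermal resistances, inner to outer:
  R_conv,in = 1/(4πr²h) = 1/(4π·0.327²·446) = 0.001669 K/W
  R_aluminium = (1/0.327 − 1/0.347)/(4πk) = 0.1763/(4π·225) = 6.234×10^-5 K/W
  R_aerogel blanket = (1/0.347 − 1/0.594)/(4πk) = 1.198/(4π·0.0133) = 7.170 K/W
ΣR = 0.001669 + 6.234×10^-5 + 7.170 = 7.172 K/W
Q = ΔT/ΣR = (-189 °C − 23 °C)/7.172 = -29.6 W
(Negative Q ⇒ heat flows inward; heat gain = 29.6 W.)

Q = 29.6 W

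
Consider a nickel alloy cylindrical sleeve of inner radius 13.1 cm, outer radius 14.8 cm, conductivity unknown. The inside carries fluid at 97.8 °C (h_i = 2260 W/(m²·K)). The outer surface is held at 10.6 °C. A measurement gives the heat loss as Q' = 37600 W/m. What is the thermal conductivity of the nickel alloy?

ΣR = ΔT/Q' = |97.8 − 10.6|/37600 = 0.002319 m·K/W
Known resistances:
  R'_conv,in = 1/(2πr h) = 1/(2π·0.131·2260) = 5.376×10^-4 m·K/W
R_nickel alloy = ΣR − ΣR_known = 0.002319 − 5.376×10^-4 = 0.001781 m·K/W
ln(r₂/r₁)/(2πk) = 0.001781 ⇒ k = 0.1220/(2π·0.001781) = 10.9 W/m·K

k = 10.9 W/m·K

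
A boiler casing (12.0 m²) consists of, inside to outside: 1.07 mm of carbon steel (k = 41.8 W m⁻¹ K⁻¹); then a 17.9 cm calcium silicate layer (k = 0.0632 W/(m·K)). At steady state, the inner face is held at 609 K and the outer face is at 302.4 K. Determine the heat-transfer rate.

Q = 1300 W

Treat each layer as a resistance in series:
  R_carbon steel = L/(kA) = 0.00107/(41.8·12.0) = 2.133×10^-6 K/W
  R_calcium silicate = L/(kA) = 0.179/(0.0632·12.0) = 0.2360 K/W
ΣR = 2.133×10^-6 + 0.2360 = 0.2360 K/W
Q = ΔT/ΣR = (609 K − 302.4 K)/0.2360 = 1300 W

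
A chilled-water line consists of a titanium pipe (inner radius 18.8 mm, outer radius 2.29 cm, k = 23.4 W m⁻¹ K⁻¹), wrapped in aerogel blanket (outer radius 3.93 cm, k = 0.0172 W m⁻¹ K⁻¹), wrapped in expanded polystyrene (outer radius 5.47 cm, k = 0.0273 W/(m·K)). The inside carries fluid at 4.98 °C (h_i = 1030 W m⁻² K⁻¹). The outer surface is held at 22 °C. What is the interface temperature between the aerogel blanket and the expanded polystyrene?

T = 17.3 °C

Treat each layer as a resistance in series:
  R'_conv,in = 1/(2πr h) = 1/(2π·0.0188·1030) = 0.008219 m·K/W
  R'_titanium = ln(0.0229/0.0188)/(2πk) = 0.1973/(2π·23.4) = 0.001342 m·K/W
  R'_aerogel blanket = ln(0.0393/0.0229)/(2πk) = 0.5401/(2π·0.0172) = 4.998 m·K/W
  R'_expanded polystyrene = ln(0.0547/0.0393)/(2πk) = 0.3306/(2π·0.0273) = 1.928 m·K/W
ΣR = 0.008219 + 0.001342 + 4.998 + 1.928 = 6.936 m·K/W
Q' = ΔT/ΣR = (4.98 °C − 22 °C)/6.936 = -2.454 W/m
From the inner boundary to the aerogel blanket/expanded polystyrene interface, ΣR_partial = 5.008 m·K/W.
T_interface = T_in − Q'·ΣR_partial = 4.98 °C − (-2.454)(5.008) = 17.3 °C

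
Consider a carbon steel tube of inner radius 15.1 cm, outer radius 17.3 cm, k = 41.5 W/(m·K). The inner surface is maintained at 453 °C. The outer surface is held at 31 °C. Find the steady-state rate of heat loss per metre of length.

Q' = 2πk·ΔT/ln(r₂/r₁) = 2π × 41.5 × 422 / ln(0.173/0.151) = 8.09×10^5 W/m

Q' = 809 kW/m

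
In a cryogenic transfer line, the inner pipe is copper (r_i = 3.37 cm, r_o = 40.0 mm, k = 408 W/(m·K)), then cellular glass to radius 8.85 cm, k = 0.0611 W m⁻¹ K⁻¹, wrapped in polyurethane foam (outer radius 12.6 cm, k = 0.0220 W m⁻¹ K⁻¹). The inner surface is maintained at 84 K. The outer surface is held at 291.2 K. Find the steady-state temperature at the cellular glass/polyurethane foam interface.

Resistance network (inner→outer):
  R'_copper = ln(0.0400/0.0337)/(2πk) = 0.1714/(2π·408) = 6.685×10^-5 m·K/W
  R'_cellular glass = ln(0.0885/0.0400)/(2πk) = 0.7941/(2π·0.0611) = 2.069 m·K/W
  R'_polyurethane foam = ln(0.126/0.0885)/(2πk) = 0.3533/(2π·0.0220) = 2.556 m·K/W
ΣR = 6.685×10^-5 + 2.069 + 2.556 = 4.625 m·K/W
Q' = ΔT/ΣR = (84 K − 291.2 K)/4.625 = -44.80 W/m
From the inner boundary to the cellular glass/polyurethane foam interface, ΣR_partial = 2.069 m·K/W.
T_interface = T_in − Q'·ΣR_partial = 84 K − (-44.80)(2.069) = 176.7 K

T = 176.7 K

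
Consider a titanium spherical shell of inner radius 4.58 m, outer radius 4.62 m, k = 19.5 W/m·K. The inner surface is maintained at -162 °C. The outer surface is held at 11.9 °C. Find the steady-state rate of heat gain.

Q = 2.25×10^7 W

Q = 4πk·ΔT/(1/r₁ − 1/r₂) = 4π × 19.5 × 173.9 / (1/4.58 − 1/4.62) = 2.25×10^7 W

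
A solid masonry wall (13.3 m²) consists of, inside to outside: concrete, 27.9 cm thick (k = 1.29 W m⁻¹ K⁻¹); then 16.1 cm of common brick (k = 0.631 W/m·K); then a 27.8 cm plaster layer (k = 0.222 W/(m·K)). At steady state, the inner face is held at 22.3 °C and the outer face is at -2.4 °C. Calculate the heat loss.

Resistance network (inner→outer):
  R_concrete = L/(kA) = 0.279/(1.29·13.3) = 0.01626 K/W
  R_common brick = L/(kA) = 0.161/(0.631·13.3) = 0.01918 K/W
  R_plaster = L/(kA) = 0.278/(0.222·13.3) = 0.09415 K/W
ΣR = 0.01626 + 0.01918 + 0.09415 = 0.1296 K/W
Q = ΔT/ΣR = (22.3 °C − -2.4 °C)/0.1296 = 191 W

Q = 191 W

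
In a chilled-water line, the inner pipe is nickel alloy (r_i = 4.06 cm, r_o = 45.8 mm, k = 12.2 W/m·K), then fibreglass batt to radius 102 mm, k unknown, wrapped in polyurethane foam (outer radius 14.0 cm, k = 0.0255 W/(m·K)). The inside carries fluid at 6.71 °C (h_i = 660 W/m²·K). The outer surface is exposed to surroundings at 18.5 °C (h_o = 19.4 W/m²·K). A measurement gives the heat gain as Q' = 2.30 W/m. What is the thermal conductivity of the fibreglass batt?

k = 0.0413 W/m·K

ΣR = ΔT/Q' = |6.71 − 18.5|/2.30 = 5.126 m·K/W
Known resistances:
  R'_conv,in = 1/(2πr h) = 1/(2π·0.0406·660) = 0.005940 m·K/W
  R'_nickel alloy = ln(0.0458/0.0406)/(2πk) = 0.1205/(2π·12.2) = 0.001572 m·K/W
  R'_polyurethane foam = ln(0.140/0.102)/(2πk) = 0.3167/(2π·0.0255) = 1.976 m·K/W
  R'_conv,out = 1/(2πr h) = 1/(2π·0.140·19.4) = 0.05860 m·K/W
R_fibreglass batt = ΣR − ΣR_known = 5.126 − 2.042 = 3.084 m·K/W
ln(r₂/r₁)/(2πk) = 3.084 ⇒ k = 0.8007/(2π·3.084) = 0.0413 W/m·K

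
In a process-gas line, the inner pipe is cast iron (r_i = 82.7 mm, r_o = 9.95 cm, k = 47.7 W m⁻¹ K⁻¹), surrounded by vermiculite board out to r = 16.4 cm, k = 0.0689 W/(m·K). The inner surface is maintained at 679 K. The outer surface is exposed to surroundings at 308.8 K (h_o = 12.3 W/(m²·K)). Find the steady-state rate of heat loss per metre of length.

Resistance network (inner→outer):
  R'_cast iron = ln(0.0995/0.0827)/(2πk) = 0.1849/(2π·47.7) = 6.171×10^-4 m·K/W
  R'_vermiculite board = ln(0.164/0.0995)/(2πk) = 0.4997/(2π·0.0689) = 1.154 m·K/W
  R'_conv,out = 1/(2πr h) = 1/(2π·0.164·12.3) = 0.07890 m·K/W
ΣR = 6.171×10^-4 + 1.154 + 0.07890 = 1.234 m·K/W
Q' = ΔT/ΣR = (679 K − 308.8 K)/1.234 = 300 W/m

Q' = 300 W/m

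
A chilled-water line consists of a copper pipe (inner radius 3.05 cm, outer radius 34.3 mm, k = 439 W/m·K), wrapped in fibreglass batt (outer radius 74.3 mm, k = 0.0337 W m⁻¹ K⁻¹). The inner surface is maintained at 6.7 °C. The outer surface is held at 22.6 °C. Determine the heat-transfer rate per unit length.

Q' = 4.36 W/m

Series thermal resistances, inner to outer:
  R'_copper = ln(0.0343/0.0305)/(2πk) = 0.1174/(2π·439) = 4.257×10^-5 m·K/W
  R'_fibreglass batt = ln(0.0743/0.0343)/(2πk) = 0.7730/(2π·0.0337) = 3.650 m·K/W
ΣR = 4.257×10^-5 + 3.650 = 3.650 m·K/W
Q' = ΔT/ΣR = (6.7 °C − 22.6 °C)/3.650 = -4.36 W/m
(Negative Q' ⇒ heat flows inward; heat gain = 4.36 W/m.)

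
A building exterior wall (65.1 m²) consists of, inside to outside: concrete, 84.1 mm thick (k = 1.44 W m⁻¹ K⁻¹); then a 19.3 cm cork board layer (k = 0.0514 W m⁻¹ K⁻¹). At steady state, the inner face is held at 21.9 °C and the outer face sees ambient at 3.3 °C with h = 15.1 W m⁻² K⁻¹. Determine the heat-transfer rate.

Q = 312 W

Series thermal resistances, inner to outer:
  R_concrete = L/(kA) = 0.0841/(1.44·65.1) = 8.971×10^-4 K/W
  R_cork board = L/(kA) = 0.193/(0.0514·65.1) = 0.05768 K/W
  R_conv,out = 1/(hA) = 1/(15.1·65.1) = 0.001017 K/W
ΣR = 8.971×10^-4 + 0.05768 + 0.001017 = 0.05959 K/W
Q = ΔT/ΣR = (21.9 °C − 3.3 °C)/0.05959 = 312 W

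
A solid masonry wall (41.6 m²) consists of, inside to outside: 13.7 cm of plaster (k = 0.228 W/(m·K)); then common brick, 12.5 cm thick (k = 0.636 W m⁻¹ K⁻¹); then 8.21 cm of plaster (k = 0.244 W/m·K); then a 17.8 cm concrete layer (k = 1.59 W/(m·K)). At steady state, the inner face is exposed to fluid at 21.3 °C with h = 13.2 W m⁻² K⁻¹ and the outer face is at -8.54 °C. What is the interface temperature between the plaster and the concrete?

T = -6.01 °C

Treat each layer as a resistance in series:
  R_conv,in = 1/(hA) = 1/(13.2·41.6) = 0.001821 K/W
  R_plaster = L/(kA) = 0.137/(0.228·41.6) = 0.01444 K/W
  R_common brick = L/(kA) = 0.125/(0.636·41.6) = 0.004725 K/W
  R_plaster = L/(kA) = 0.0821/(0.244·41.6) = 0.008088 K/W
  R_concrete = L/(kA) = 0.178/(1.59·41.6) = 0.002691 K/W
ΣR = 0.001821 + 0.01444 + 0.004725 + 0.008088 + 0.002691 = 0.03177 K/W
Q = ΔT/ΣR = (21.3 °C − -8.54 °C)/0.03177 = 939.3 W
From the inner boundary to the plaster/concrete interface, ΣR_partial = 0.02907 K/W.
T_interface = T_in − Q·ΣR_partial = 21.3 °C − (939.3)(0.02907) = -6.01 °C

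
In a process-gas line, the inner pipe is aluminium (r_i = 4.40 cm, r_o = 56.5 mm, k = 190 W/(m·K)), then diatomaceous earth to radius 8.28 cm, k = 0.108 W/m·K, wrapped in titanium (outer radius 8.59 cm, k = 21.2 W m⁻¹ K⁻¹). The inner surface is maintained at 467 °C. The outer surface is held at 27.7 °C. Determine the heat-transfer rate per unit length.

Q' = 779 W/m

Treat each layer as a resistance in series:
  R'_aluminium = ln(0.0565/0.0440)/(2πk) = 0.2501/(2π·190) = 2.095×10^-4 m·K/W
  R'_diatomaceous earth = ln(0.0828/0.0565)/(2πk) = 0.3822/(2π·0.108) = 0.5632 m·K/W
  R'_titanium = ln(0.0859/0.0828)/(2πk) = 0.03676/(2π·21.2) = 2.759×10^-4 m·K/W
ΣR = 2.095×10^-4 + 0.5632 + 2.759×10^-4 = 0.5637 m·K/W
Q' = ΔT/ΣR = (467 °C − 27.7 °C)/0.5637 = 779 W/m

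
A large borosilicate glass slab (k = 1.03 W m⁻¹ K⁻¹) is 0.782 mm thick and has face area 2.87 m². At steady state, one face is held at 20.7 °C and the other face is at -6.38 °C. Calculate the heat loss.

Q = kA·ΔT/L = 1.03 × 2.87 × |20.7 °C − -6.38 °C| / 7.82×10^-4 = 1.02×10^5 W

Q = 1.02×10^5 W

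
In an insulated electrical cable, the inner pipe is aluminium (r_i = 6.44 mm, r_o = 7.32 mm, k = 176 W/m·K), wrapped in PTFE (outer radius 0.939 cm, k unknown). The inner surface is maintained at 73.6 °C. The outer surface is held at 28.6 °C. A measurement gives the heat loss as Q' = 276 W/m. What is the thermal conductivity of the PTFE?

ΣR = ΔT/Q' = |73.6 − 28.6|/276 = 0.1630 m·K/W
Known resistances:
  R'_aluminium = ln(0.00732/0.00644)/(2πk) = 0.1281/(2π·176) = 1.158×10^-4 m·K/W
R_PTFE = ΣR − ΣR_known = 0.1630 − 1.158×10^-4 = 0.1629 m·K/W
ln(r₂/r₁)/(2πk) = 0.1629 ⇒ k = 0.2490/(2π·0.1629) = 0.243 W/m·K

k = 0.243 W/m·K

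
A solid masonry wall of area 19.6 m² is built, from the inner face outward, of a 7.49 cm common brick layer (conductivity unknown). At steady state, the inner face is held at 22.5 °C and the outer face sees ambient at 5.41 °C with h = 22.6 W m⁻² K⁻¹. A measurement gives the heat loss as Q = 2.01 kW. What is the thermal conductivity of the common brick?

ΣR = ΔT/Q = |22.5 − 5.41|/2010 = 0.008502 K/W
Known resistances:
  R_conv,out = 1/(hA) = 1/(22.6·19.6) = 0.002258 K/W
R_common brick = ΣR − ΣR_known = 0.008502 − 0.002258 = 0.006244 K/W
L/(kA) = 0.006244 ⇒ k = 0.0749/(0.006244·19.6) = 0.612 W/m·K

k = 0.612 W/m·K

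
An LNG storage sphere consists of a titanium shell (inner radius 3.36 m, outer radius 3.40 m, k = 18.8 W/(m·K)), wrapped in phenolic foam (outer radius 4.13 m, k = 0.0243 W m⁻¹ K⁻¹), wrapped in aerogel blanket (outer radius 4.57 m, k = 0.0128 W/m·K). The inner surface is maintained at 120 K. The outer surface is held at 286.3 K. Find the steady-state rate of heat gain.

Treat each layer as a resistance in series:
  R_titanium = (1/3.36 − 1/3.40)/(4πk) = 0.003501/(4π·18.8) = 1.482×10^-5 K/W
  R_phenolic foam = (1/3.40 − 1/4.13)/(4πk) = 0.05199/(4π·0.0243) = 0.1702 K/W
  R_aerogel blanket = (1/4.13 − 1/4.57)/(4πk) = 0.02331/(4π·0.0128) = 0.1449 K/W
ΣR = 1.482×10^-5 + 0.1702 + 0.1449 = 0.3151 K/W
Q = ΔT/ΣR = (120 K − 286.3 K)/0.3151 = -528 W
(Negative Q ⇒ heat flows inward; heat gain = 528 W.)

Q = 528 W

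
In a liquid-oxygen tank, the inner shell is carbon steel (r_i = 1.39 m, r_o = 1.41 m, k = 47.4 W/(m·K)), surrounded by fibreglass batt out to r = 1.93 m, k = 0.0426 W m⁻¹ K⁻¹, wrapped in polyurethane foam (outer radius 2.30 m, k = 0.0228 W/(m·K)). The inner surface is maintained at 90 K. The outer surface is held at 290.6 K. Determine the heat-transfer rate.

Q = 310 W

Resistance network (inner→outer):
  R_carbon steel = (1/1.39 − 1/1.41)/(4πk) = 0.01020/(4π·47.4) = 1.713×10^-5 K/W
  R_fibreglass batt = (1/1.41 − 1/1.93)/(4πk) = 0.1911/(4π·0.0426) = 0.3570 K/W
  R_polyurethane foam = (1/1.93 − 1/2.30)/(4πk) = 0.08335/(4π·0.0228) = 0.2909 K/W
ΣR = 1.713×10^-5 + 0.3570 + 0.2909 = 0.6479 K/W
Q = ΔT/ΣR = (90 K − 290.6 K)/0.6479 = -310 W
(Negative Q ⇒ heat flows inward; heat gain = 310 W.)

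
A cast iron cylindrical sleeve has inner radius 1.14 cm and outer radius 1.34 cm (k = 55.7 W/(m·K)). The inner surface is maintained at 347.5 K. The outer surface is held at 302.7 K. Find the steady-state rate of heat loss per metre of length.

Q' = 97000 W/m

Q' = 2πk·ΔT/ln(r₂/r₁) = 2π × 55.7 × 44.8 / ln(0.0134/0.0114) = 97000 W/m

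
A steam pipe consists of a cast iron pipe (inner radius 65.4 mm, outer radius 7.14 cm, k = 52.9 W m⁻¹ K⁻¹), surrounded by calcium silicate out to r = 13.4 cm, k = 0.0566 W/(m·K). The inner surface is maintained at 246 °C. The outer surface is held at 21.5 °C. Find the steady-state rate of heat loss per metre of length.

Treat each layer as a resistance in series:
  R'_cast iron = ln(0.0714/0.0654)/(2πk) = 0.08778/(2π·52.9) = 2.641×10^-4 m·K/W
  R'_calcium silicate = ln(0.134/0.0714)/(2πk) = 0.6295/(2π·0.0566) = 1.770 m·K/W
ΣR = 2.641×10^-4 + 1.770 = 1.770 m·K/W
Q' = ΔT/ΣR = (246 °C − 21.5 °C)/1.770 = 127 W/m

Q' = 127 W/m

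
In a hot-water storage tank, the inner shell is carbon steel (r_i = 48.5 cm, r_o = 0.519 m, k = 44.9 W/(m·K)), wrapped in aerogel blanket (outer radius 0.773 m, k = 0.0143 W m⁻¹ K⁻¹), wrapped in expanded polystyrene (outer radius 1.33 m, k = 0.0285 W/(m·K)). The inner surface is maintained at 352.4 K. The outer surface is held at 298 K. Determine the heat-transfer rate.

Treat each layer as a resistance in series:
  R_carbon steel = (1/0.485 − 1/0.519)/(4πk) = 0.1351/(4π·44.9) = 2.394×10^-4 K/W
  R_aerogel blanket = (1/0.519 − 1/0.773)/(4πk) = 0.6331/(4π·0.0143) = 3.523 K/W
  R_expanded polystyrene = (1/0.773 − 1/1.33)/(4πk) = 0.5418/(4π·0.0285) = 1.513 K/W
ΣR = 2.394×10^-4 + 3.523 + 1.513 = 5.036 K/W
Q = ΔT/ΣR = (352.4 K − 298 K)/5.036 = 10.8 W

Q = 10.8 W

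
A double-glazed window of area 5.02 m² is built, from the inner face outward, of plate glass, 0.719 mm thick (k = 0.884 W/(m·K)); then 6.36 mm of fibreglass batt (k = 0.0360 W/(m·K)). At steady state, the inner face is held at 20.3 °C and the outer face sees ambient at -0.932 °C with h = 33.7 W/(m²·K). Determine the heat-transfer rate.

Series thermal resistances, inner to outer:
  R_plate glass = L/(kA) = 7.19×10^-4/(0.884·5.02) = 1.620×10^-4 K/W
  R_fibreglass batt = L/(kA) = 0.00636/(0.0360·5.02) = 0.03519 K/W
  R_conv,out = 1/(hA) = 1/(33.7·5.02) = 0.005911 K/W
ΣR = 1.620×10^-4 + 0.03519 + 0.005911 = 0.04126 K/W
Q = ΔT/ΣR = (20.3 °C − -0.932 °C)/0.04126 = 515 W

Q = 515 W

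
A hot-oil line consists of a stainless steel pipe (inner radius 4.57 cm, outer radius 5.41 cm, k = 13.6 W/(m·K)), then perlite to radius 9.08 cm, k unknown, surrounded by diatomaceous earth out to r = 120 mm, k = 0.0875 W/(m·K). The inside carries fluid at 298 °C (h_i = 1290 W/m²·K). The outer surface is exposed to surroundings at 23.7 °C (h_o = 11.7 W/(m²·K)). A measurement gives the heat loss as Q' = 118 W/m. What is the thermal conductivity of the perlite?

k = 0.0485 W/m·K

ΣR = ΔT/Q' = |298 − 23.7|/118 = 2.325 m·K/W
Known resistances:
  R'_conv,in = 1/(2πr h) = 1/(2π·0.0457·1290) = 0.002700 m·K/W
  R'_stainless steel = ln(0.0541/0.0457)/(2πk) = 0.1687/(2π·13.6) = 0.001975 m·K/W
  R'_diatomaceous earth = ln(0.120/0.0908)/(2πk) = 0.2788/(2π·0.0875) = 0.5072 m·K/W
  R'_conv,out = 1/(2πr h) = 1/(2π·0.120·11.7) = 0.1134 m·K/W
R_perlite = ΣR − ΣR_known = 2.325 − 0.6253 = 1.700 m·K/W
ln(r₂/r₁)/(2πk) = 1.700 ⇒ k = 0.5178/(2π·1.700) = 0.0485 W/m·K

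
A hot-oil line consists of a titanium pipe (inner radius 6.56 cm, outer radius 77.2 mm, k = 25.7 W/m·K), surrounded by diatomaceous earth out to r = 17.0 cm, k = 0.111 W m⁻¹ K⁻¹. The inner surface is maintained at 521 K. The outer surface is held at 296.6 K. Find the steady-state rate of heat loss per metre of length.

Resistance network (inner→outer):
  R'_titanium = ln(0.0772/0.0656)/(2πk) = 0.1628/(2π·25.7) = 0.001008 m·K/W
  R'_diatomaceous earth = ln(0.170/0.0772)/(2πk) = 0.7894/(2π·0.111) = 1.132 m·K/W
ΣR = 0.001008 + 1.132 = 1.133 m·K/W
Q' = ΔT/ΣR = (521 K − 296.6 K)/1.133 = 198 W/m

Q' = 198 W/m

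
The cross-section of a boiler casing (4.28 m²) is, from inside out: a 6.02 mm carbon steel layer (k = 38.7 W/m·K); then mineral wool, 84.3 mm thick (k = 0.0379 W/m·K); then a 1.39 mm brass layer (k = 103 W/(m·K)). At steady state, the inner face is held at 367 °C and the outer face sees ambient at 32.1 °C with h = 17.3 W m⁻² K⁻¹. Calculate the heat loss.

Q = 628 W

Treat each layer as a resistance in series:
  R_carbon steel = L/(kA) = 0.00602/(38.7·4.28) = 3.634×10^-5 K/W
  R_mineral wool = L/(kA) = 0.0843/(0.0379·4.28) = 0.5197 K/W
  R_brass = L/(kA) = 0.00139/(103·4.28) = 3.153×10^-6 K/W
  R_conv,out = 1/(hA) = 1/(17.3·4.28) = 0.01351 K/W
ΣR = 3.634×10^-5 + 0.5197 + 3.153×10^-6 + 0.01351 = 0.5332 K/W
Q = ΔT/ΣR = (367 °C − 32.1 °C)/0.5332 = 628 W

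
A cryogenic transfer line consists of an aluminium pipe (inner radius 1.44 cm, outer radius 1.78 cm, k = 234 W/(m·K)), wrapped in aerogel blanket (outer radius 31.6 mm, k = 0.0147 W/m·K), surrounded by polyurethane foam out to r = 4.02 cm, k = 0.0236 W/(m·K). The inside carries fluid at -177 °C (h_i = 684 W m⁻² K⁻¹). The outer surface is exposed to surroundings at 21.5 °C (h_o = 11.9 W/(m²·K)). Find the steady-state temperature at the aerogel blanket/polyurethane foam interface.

T = -25.9 °C

Resistance network (inner→outer):
  R'_conv,in = 1/(2πr h) = 1/(2π·0.0144·684) = 0.01616 m·K/W
  R'_aluminium = ln(0.0178/0.0144)/(2πk) = 0.2120/(2π·234) = 1.442×10^-4 m·K/W
  R'_aerogel blanket = ln(0.0316/0.0178)/(2πk) = 0.5740/(2π·0.0147) = 6.214 m·K/W
  R'_polyurethane foam = ln(0.0402/0.0316)/(2πk) = 0.2407/(2π·0.0236) = 1.623 m·K/W
  R'_conv,out = 1/(2πr h) = 1/(2π·0.0402·11.9) = 0.3327 m·K/W
ΣR = 0.01616 + 1.442×10^-4 + 6.214 + 1.623 + 0.3327 = 8.186 m·K/W
Q' = ΔT/ΣR = (-177 °C − 21.5 °C)/8.186 = -24.25 W/m
From the inner boundary to the aerogel blanket/polyurethane foam interface, ΣR_partial = 6.230 m·K/W.
T_interface = T_in − Q'·ΣR_partial = -177 °C − (-24.25)(6.230) = -25.9 °C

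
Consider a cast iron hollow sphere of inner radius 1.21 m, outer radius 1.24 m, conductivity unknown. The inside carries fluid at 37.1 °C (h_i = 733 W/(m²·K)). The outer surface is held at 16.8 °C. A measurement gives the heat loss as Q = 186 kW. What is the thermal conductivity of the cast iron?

ΣR = ΔT/Q = |37.1 − 16.8|/1.86×10^5 = 1.091×10^-4 K/W
Known resistances:
  R_conv,in = 1/(4πr²h) = 1/(4π·1.21²·733) = 7.415×10^-5 K/W
R_cast iron = ΣR − ΣR_known = 1.091×10^-4 − 7.415×10^-5 = 3.495×10^-5 K/W
(1/r₁−1/r₂)/(4πk) = 3.495×10^-5 ⇒ k = 0.01999/(4π·3.495×10^-5) = 45.5 W/m·K

k = 45.5 W/m·K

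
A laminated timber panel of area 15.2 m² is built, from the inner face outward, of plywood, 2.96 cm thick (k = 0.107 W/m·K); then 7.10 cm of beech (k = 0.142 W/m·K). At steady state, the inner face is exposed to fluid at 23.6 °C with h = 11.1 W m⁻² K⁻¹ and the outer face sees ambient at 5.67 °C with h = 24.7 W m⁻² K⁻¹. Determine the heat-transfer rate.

Q = 300 W

Resistance network (inner→outer):
  R_conv,in = 1/(hA) = 1/(11.1·15.2) = 0.005927 K/W
  R_plywood = L/(kA) = 0.0296/(0.107·15.2) = 0.01820 K/W
  R_beech = L/(kA) = 0.0710/(0.142·15.2) = 0.03289 K/W
  R_conv,out = 1/(hA) = 1/(24.7·15.2) = 0.002664 K/W
ΣR = 0.005927 + 0.01820 + 0.03289 + 0.002664 = 0.05968 K/W
Q = ΔT/ΣR = (23.6 °C − 5.67 °C)/0.05968 = 300 W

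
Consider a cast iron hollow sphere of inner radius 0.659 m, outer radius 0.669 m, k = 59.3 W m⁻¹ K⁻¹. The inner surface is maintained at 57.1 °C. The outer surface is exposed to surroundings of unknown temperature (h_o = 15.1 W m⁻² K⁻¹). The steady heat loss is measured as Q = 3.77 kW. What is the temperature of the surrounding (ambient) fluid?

Sum the resistances:
  R_cast iron = (1/0.659 − 1/0.669)/(4πk) = 0.02268/(4π·59.3) = 3.044×10^-5 K/W
  R_conv,out = 1/(4πr²h) = 1/(4π·0.669²·15.1) = 0.01178 K/W
ΣR = 0.01181 K/W
ΔT = Q·ΣR = 3770 × 0.01181 = 44.52 K
Heat flows outward, so T_out = T_in − ΔT = 57.1 − 44.52 = 12.6 °C

T_out = 12.6 °C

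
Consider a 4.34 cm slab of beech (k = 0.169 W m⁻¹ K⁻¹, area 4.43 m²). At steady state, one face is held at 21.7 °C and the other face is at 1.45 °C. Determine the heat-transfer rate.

Q = kA·ΔT/L = 0.169 × 4.43 × |21.7 °C − 1.45 °C| / 0.0434 = 349 W

Q = 349 W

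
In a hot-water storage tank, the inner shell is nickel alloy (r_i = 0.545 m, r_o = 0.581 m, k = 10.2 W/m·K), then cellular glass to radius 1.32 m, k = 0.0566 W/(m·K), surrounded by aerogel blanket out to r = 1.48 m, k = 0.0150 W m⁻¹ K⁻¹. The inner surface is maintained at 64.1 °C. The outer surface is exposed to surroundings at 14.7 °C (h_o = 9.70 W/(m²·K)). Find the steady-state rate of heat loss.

Series thermal resistances, inner to outer:
  R_nickel alloy = (1/0.545 − 1/0.581)/(4πk) = 0.1137/(4π·10.2) = 8.870×10^-4 K/W
  R_cellular glass = (1/0.581 − 1/1.32)/(4πk) = 0.9636/(4π·0.0566) = 1.355 K/W
  R_aerogel blanket = (1/1.32 − 1/1.48)/(4πk) = 0.08190/(4π·0.0150) = 0.4345 K/W
  R_conv,out = 1/(4πr²h) = 1/(4π·1.48²·9.70) = 0.003745 K/W
ΣR = 8.870×10^-4 + 1.355 + 0.4345 + 0.003745 = 1.794 K/W
Q = ΔT/ΣR = (64.1 °C − 14.7 °C)/1.794 = 27.5 W

Q = 27.5 W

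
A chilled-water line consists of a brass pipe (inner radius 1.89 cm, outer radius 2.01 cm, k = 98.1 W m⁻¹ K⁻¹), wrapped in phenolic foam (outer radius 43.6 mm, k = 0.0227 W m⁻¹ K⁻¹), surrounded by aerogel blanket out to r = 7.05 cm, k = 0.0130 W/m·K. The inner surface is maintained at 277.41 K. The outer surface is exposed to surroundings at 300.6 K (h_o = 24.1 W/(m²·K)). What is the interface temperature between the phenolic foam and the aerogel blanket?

Treat each layer as a resistance in series:
  R'_brass = ln(0.0201/0.0189)/(2πk) = 0.06156/(2π·98.1) = 9.987×10^-5 m·K/W
  R'_phenolic foam = ln(0.0436/0.0201)/(2πk) = 0.7743/(2π·0.0227) = 5.429 m·K/W
  R'_aerogel blanket = ln(0.0705/0.0436)/(2πk) = 0.4806/(2π·0.0130) = 5.883 m·K/W
  R'_conv,out = 1/(2πr h) = 1/(2π·0.0705·24.1) = 0.09367 m·K/W
ΣR = 9.987×10^-5 + 5.429 + 5.883 + 0.09367 = 11.41 m·K/W
Q' = ΔT/ΣR = (277.41 K − 300.6 K)/11.41 = -2.032 W/m
From the inner boundary to the phenolic foam/aerogel blanket interface, ΣR_partial = 5.429 m·K/W.
T_interface = T_in − Q'·ΣR_partial = 277.41 K − (-2.032)(5.429) = 288.4 K

T = 288.4 K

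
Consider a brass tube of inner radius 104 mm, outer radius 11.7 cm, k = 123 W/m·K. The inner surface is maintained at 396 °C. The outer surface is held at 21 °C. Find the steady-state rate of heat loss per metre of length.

Q' = 2πk·ΔT/ln(r₂/r₁) = 2π × 123 × 375 / ln(0.117/0.104) = 2.46×10^6 W/m

Q' = 2460 kW/m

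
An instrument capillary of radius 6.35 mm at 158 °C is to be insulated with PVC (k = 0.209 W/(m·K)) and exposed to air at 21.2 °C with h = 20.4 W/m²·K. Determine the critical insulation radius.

For a cylinder, r_cr = k_ins/h = 0.209/20.4 = 0.0102 m = 1.02 cm

r_cr = 1.02 cm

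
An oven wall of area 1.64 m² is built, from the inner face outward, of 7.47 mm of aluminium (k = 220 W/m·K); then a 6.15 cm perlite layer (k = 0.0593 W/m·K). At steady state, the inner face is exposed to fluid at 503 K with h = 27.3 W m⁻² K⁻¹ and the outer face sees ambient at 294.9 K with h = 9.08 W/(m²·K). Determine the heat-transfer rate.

Treat each layer as a resistance in series:
  R_conv,in = 1/(hA) = 1/(27.3·1.64) = 0.02234 K/W
  R_aluminium = L/(kA) = 0.00747/(220·1.64) = 2.070×10^-5 K/W
  R_perlite = L/(kA) = 0.0615/(0.0593·1.64) = 0.6324 K/W
  R_conv,out = 1/(hA) = 1/(9.08·1.64) = 0.06715 K/W
ΣR = 0.02234 + 2.070×10^-5 + 0.6324 + 0.06715 = 0.7219 K/W
Q = ΔT/ΣR = (503 K − 294.9 K)/0.7219 = 288 W

Q = 288 W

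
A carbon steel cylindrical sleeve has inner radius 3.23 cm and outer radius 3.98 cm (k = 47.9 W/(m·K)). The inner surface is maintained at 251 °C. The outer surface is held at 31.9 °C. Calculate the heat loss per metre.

Q' = 316 kW/m

Q' = 2πk·ΔT/ln(r₂/r₁) = 2π × 47.9 × 219.1 / ln(0.0398/0.0323) = 3.16×10^5 W/m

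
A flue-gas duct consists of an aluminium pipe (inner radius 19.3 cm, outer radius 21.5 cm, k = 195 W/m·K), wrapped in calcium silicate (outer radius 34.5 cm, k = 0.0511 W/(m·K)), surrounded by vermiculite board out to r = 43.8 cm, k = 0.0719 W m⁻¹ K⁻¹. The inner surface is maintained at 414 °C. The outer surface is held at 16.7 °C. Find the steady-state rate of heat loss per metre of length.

Q' = 199 W/m

Treat each layer as a resistance in series:
  R'_aluminium = ln(0.215/0.193)/(2πk) = 0.1079/(2π·195) = 8.810×10^-5 m·K/W
  R'_calcium silicate = ln(0.345/0.215)/(2πk) = 0.4729/(2π·0.0511) = 1.473 m·K/W
  R'_vermiculite board = ln(0.438/0.345)/(2πk) = 0.2387/(2π·0.0719) = 0.5283 m·K/W
ΣR = 8.810×10^-5 + 1.473 + 0.5283 = 2.001 m·K/W
Q' = ΔT/ΣR = (414 °C − 16.7 °C)/2.001 = 199 W/m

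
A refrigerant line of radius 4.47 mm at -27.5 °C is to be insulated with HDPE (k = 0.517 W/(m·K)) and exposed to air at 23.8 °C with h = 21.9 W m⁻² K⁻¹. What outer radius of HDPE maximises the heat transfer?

For a cylinder, r_cr = k_ins/h = 0.517/21.9 = 0.0236 m = 2.36 cm

r_cr = 2.36 cm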